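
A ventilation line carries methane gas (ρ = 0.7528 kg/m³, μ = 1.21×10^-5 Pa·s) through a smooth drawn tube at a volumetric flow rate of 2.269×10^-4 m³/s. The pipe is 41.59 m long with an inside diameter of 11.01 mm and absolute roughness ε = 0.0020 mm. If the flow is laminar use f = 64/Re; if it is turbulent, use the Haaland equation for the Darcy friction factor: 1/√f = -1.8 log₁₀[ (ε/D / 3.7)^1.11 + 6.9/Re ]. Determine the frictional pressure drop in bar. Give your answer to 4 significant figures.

ΔP ≈ 0.003166 bar

Cross-sectional area A = πD²/4 = π(0.01101)²/4 = 9.521e-05 m²; mean velocity V = Q/A = 0.0002269/9.521e-05 = 2.383 m/s.
Reynolds number Re = ρVD/μ = 0.7528 · 2.383 · 0.01101 / 1.21e-05 = 1632.
Re < 2300 → laminar flow, so f = 64/Re = 64/1632 = 0.0392 (the turbulent correlation is not needed).
Darcy-Weisbach: ΔP = f(L/D)(ρV²/2) = 0.0392·(41.59/0.01101)·(0.7528·2.383²/2) = 0.0392·3777·2.138 = 316.6 Pa.
ΔP = 316.6 Pa = 0.003166 bar.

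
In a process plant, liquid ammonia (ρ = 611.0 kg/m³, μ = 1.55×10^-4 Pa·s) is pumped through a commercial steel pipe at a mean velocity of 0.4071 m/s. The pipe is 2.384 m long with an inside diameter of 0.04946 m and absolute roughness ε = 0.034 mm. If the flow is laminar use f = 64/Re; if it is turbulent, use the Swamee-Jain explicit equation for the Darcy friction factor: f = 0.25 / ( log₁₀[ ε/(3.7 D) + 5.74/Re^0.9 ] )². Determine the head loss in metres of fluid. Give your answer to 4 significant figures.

Reynolds number Re = ρVD/μ = 611 · 0.4071 · 0.04946 / 0.000155 = 7.937e+04.
Re > 4000 → turbulent. Relative roughness ε/D = 3.4e-05/0.04946 = 0.000687. Swamee-Jain: f = 0.25/(log₁₀[0.000687/3.7 + 5.74/7.937e+04^0.9])² = 0.25/(log₁₀[0.000186 + 0.000223])² = 0.25/(-3.388)² = 0.02178.
Darcy-Weisbach: ΔP = f(L/D)(ρV²/2) = 0.02178·(2.384/0.04946)·(611·0.4071²/2) = 0.02178·48.2·50.63 = 53.15 Pa.
Head loss h_f = ΔP/(ρg) = 53.15/(611·9.81) = 0.008868 m.

h_f ≈ 0.008868 m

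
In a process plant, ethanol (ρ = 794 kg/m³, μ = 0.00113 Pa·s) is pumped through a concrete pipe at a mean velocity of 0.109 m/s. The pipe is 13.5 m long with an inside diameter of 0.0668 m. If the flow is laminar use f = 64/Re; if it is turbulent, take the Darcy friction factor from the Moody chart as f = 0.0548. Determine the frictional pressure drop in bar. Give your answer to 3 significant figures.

ΔP ≈ 5.22×10^-4 bar

Reynolds number Re = ρVD/μ = 794 · 0.109 · 0.0668 / 0.00113 = 5116.
Re > 4000 → turbulent; use the Moody-chart value f = 0.0548.
Darcy-Weisbach: ΔP = f(L/D)(ρV²/2) = 0.0548·(13.5/0.0668)·(794·0.109²/2) = 0.0548·202.1·4.717 = 52.24 Pa.
ΔP = 52.24 Pa = 5.22×10^-4 bar.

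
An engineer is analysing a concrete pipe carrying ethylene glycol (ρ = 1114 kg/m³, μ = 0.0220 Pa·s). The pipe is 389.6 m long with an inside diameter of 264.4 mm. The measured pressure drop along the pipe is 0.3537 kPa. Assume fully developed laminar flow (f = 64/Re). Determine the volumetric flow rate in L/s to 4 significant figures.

Q ≈ 4.950 L/s

For laminar flow, f = 64/Re with Re = ρVD/μ, so Darcy-Weisbach reduces to ΔP = 32μLV/D². Solving for V: V = ΔP·D²/(32μL) = 353.7·(0.2644)²/(32·0.022·389.6) = 0.09015 m/s.
Check: Re = ρVD/μ = 1114·0.09015·0.2644/0.022 = 1207 < 2300, so the laminar assumption holds.
Q = V·A = 0.09015·(π/4·0.2644²) = 0.00495 m³/s = 4.950 L/s.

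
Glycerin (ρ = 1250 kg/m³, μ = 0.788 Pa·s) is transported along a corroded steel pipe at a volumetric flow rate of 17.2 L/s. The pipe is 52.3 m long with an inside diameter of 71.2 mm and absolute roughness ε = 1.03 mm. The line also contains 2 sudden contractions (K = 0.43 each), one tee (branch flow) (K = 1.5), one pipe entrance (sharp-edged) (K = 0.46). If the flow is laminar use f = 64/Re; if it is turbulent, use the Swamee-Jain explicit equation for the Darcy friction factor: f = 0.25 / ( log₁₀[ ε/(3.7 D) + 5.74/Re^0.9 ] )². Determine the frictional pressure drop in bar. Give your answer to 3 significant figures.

ΔP ≈ 11.6 bar

Q = 17.2 L/s = 17.2/1000 = 0.0172 m³/s.
Cross-sectional area A = πD²/4 = π(0.0712)²/4 = 0.003982 m²; mean velocity V = Q/A = 0.0172/0.003982 = 4.32 m/s.
Reynolds number Re = ρVD/μ = 1250 · 4.32 · 0.0712 / 0.788 = 487.9.
Re < 2300 → laminar flow, so f = 64/Re = 64/487.9 = 0.1312 (the turbulent correlation is not needed).
Total minor-loss coefficient ΣK = 2·0.43 + 1·1.5 + 1·0.46 = 2.82.
ΔP = [f·L/D + ΣK]·(ρV²/2) = [0.1312·52.3/0.0712 + 2.82]·(1250·4.32²/2) = [96.35 + 2.82]·1.166e+04 = 1.157e+06 Pa.
ΔP = 1.157e+06 Pa = 11.6 bar.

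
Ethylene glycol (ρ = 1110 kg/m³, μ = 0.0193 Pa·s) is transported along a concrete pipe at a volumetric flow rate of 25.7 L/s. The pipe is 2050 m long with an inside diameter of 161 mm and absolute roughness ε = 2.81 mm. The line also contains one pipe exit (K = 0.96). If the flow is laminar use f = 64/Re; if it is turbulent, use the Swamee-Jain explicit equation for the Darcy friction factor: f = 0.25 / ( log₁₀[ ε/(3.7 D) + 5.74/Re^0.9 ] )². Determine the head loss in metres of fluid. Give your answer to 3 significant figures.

Q = 25.7 L/s = 25.7/1000 = 0.0257 m³/s.
Cross-sectional area A = πD²/4 = π(0.161)²/4 = 0.02036 m²; mean velocity V = Q/A = 0.0257/0.02036 = 1.262 m/s.
Reynolds number Re = ρVD/μ = 1110 · 1.262 · 0.161 / 0.0193 = 1.169e+04.
Re > 4000 → turbulent. Relative roughness ε/D = 0.00281/0.161 = 0.0175. Swamee-Jain: f = 0.25/(log₁₀[0.0175/3.7 + 5.74/1.169e+04^0.9])² = 0.25/(log₁₀[0.00472 + 0.00125])² = 0.25/(-2.224)² = 0.05054.
Total minor-loss coefficient ΣK = 1·0.96 = 0.96.
ΔP = [f·L/D + ΣK]·(ρV²/2) = [0.05054·2050/0.161 + 0.96]·(1110·1.262²/2) = [643.6 + 0.96]·884.5 = 5.7e+05 Pa.
Head loss h_f = ΔP/(ρg) = 5.7e+05/(1110·9.81) = 52.4 m.

h_f ≈ 52.4 m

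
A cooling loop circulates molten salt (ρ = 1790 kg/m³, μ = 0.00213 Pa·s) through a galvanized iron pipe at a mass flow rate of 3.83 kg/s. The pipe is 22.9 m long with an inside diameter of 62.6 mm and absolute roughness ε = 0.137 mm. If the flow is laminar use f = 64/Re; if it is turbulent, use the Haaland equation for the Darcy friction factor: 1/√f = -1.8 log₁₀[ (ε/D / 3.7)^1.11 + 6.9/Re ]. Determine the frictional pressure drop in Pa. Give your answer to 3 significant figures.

A = πD²/4 = π(0.0626)²/4 = 0.003078 m²; mean velocity V = ṁ/(ρA) = 3.83/(1790 · 0.003078) = 0.6952 m/s.
Reynolds number Re = ρVD/μ = 1790 · 0.6952 · 0.0626 / 0.00213 = 3.657e+04.
Re > 4000 → turbulent. Relative roughness ε/D = 0.000137/0.0626 = 0.00219. Haaland: 1/√f = -1.8 log₁₀[(0.00219/3.7)^1.11 + 6.9/3.657e+04] = -1.8 log₁₀[0.000261 + 0.000189] = 6.025, so f = 0.02755.
Darcy-Weisbach: ΔP = f(L/D)(ρV²/2) = 0.02755·(22.9/0.0626)·(1790·0.6952²/2) = 0.02755·365.8·432.6 = 4360 Pa.

ΔP ≈ 4360 Pa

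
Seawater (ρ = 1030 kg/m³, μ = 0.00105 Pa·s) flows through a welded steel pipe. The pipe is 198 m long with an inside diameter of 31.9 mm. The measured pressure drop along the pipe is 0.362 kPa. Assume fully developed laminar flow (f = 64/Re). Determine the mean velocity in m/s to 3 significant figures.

For laminar flow, f = 64/Re with Re = ρVD/μ, so Darcy-Weisbach reduces to ΔP = 32μLV/D². Solving for V: V = ΔP·D²/(32μL) = 362·(0.0319)²/(32·0.00105·198) = 0.05537 m/s.
Check: Re = ρVD/μ = 1030·0.05537·0.0319/0.00105 = 1733 < 2300, so the laminar assumption holds.

V ≈ 0.0554 m/s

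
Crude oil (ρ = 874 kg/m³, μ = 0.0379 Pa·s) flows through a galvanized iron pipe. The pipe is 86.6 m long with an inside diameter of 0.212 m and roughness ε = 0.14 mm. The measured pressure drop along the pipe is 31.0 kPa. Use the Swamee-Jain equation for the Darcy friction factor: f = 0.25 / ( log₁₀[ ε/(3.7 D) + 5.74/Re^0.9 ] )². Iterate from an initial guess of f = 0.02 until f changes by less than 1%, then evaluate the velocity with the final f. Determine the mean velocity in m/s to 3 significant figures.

Rearranging Darcy-Weisbach: V = √(2·ΔP·D/(f·L·ρ)). With ε/D = 0.00014/0.212 = 0.00066, iterate starting from f = 0.02:
  f = 0.02 → V = √(2·3.1e+04·0.212/(0.02·86.6·874)) = 2.947 m/s; Re = ρVD/μ = 1.441e+04; f → 0.02942
  f = 0.02942 → V = 2.429 m/s; Re = 1.188e+04; f → 0.03079
  f = 0.03079 → V = 2.375 m/s; Re = 1.161e+04; f → 0.03095
Converged (Δf/f < 1%). With the final f = 0.03095: V = √(2·3.1e+04·0.212/(0.03095·86.6·874)) = 2.369 m/s.

V ≈ 2.37 m/s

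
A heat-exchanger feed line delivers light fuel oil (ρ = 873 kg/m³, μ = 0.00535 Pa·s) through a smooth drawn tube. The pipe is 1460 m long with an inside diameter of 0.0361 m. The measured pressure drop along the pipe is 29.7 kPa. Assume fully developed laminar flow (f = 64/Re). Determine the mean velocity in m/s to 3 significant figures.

For laminar flow, f = 64/Re with Re = ρVD/μ, so Darcy-Weisbach reduces to ΔP = 32μLV/D². Solving for V: V = ΔP·D²/(32μL) = 2.97e+04·(0.0361)²/(32·0.00535·1460) = 0.1549 m/s.
Check: Re = ρVD/μ = 873·0.1549·0.0361/0.00535 = 912.2 < 2300, so the laminar assumption holds.

V ≈ 0.155 m/s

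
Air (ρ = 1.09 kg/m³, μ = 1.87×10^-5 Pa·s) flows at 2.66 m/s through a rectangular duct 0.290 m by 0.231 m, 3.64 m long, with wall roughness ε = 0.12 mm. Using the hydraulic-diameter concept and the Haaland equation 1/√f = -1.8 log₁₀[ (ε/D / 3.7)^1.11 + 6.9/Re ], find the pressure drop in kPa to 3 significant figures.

ΔP ≈ 0.00126 kPa

Hydraulic diameter D_h = 4A/P = 4·(0.29·0.231)/(2·(0.29+0.231)) = 0.268/1.042 = 0.2572 m.
Re = ρVD_h/μ = 1.09·2.66·0.2572/1.87e-05 = 3.987e+04.
ε/D_h = 0.00012/0.2572 = 0.000467; Haaland gives 1/√f = -1.8 log₁₀[4.7e-05+0.000173] = 6.584, so f = 0.02307.
ΔP = f(L/D_h)(ρV²/2) = 0.02307·3.64/0.2572·3.856 = 1.259 Pa.
ΔP = 0.00126 kPa.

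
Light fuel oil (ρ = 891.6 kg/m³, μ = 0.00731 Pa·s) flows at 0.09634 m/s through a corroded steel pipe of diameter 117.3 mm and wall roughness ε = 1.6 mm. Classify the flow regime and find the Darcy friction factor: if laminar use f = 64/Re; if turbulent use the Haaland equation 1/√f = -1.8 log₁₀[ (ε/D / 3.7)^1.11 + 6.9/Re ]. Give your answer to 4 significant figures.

Re = ρVD/μ = 891.6·0.09634·0.1173/0.00731 = 1378.
Re < 2300 → laminar, so f = 64/Re = 0.04643 (roughness is irrelevant in laminar flow).

f ≈ 0.04643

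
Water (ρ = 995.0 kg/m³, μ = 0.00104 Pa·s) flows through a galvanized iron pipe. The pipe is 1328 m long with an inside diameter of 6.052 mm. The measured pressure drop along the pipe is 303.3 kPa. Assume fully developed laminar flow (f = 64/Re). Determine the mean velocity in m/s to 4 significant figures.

For laminar flow, f = 64/Re with Re = ρVD/μ, so Darcy-Weisbach reduces to ΔP = 32μLV/D². Solving for V: V = ΔP·D²/(32μL) = 3.033e+05·(0.006052)²/(32·0.00104·1328) = 0.2514 m/s.
Check: Re = ρVD/μ = 995·0.2514·0.006052/0.00104 = 1455 < 2300, so the laminar assumption holds.

V ≈ 0.2514 m/s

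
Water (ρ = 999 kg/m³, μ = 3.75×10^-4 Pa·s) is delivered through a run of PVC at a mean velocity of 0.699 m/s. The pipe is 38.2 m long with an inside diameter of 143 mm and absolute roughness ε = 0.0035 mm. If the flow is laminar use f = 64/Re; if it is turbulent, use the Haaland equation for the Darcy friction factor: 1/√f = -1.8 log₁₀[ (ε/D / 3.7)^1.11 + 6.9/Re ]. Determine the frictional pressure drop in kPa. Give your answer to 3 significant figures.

ΔP ≈ 0.969 kPa

Reynolds number Re = ρVD/μ = 999 · 0.699 · 0.143 / 0.000375 = 2.663e+05.
Re > 4000 → turbulent. Relative roughness ε/D = 3.5e-06/0.143 = 2.45e-05. Haaland: 1/√f = -1.8 log₁₀[(2.45e-05/3.7)^1.11 + 6.9/2.663e+05] = -1.8 log₁₀[1.78e-06 + 2.59e-05] = 8.204, so f = 0.01486.
Darcy-Weisbach: ΔP = f(L/D)(ρV²/2) = 0.01486·(38.2/0.143)·(999·0.699²/2) = 0.01486·267.1·244.1 = 968.7 Pa.
ΔP = 968.7 Pa = 0.969 kPa.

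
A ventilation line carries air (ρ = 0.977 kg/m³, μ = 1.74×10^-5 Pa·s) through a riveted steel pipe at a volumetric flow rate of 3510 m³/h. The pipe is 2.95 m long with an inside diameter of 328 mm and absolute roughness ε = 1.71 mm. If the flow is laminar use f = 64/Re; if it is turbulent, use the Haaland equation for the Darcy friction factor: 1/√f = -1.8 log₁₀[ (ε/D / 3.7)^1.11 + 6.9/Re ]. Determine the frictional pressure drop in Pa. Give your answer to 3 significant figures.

Q = 3510 m³/h = 3510/3600 = 0.975 m³/s.
Cross-sectional area A = πD²/4 = π(0.328)²/4 = 0.0845 m²; mean velocity V = Q/A = 0.975/0.0845 = 11.54 m/s.
Reynolds number Re = ρVD/μ = 0.977 · 11.54 · 0.328 / 1.74e-05 = 2.125e+05.
Re > 4000 → turbulent. Relative roughness ε/D = 0.00171/0.328 = 0.00521. Haaland: 1/√f = -1.8 log₁₀[(0.00521/3.7)^1.11 + 6.9/2.125e+05] = -1.8 log₁₀[0.000684 + 3.25e-05] = 5.66, so f = 0.03121.
Darcy-Weisbach: ΔP = f(L/D)(ρV²/2) = 0.03121·(2.95/0.328)·(0.977·11.54²/2) = 0.03121·8.994·65.04 = 18.26 Pa.

ΔP ≈ 18.3 Pa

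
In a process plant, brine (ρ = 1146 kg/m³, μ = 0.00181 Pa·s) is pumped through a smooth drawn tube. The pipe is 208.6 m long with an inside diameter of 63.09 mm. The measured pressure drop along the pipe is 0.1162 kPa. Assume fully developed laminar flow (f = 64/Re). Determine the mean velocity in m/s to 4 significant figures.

V ≈ 0.03828 m/s

For laminar flow, f = 64/Re with Re = ρVD/μ, so Darcy-Weisbach reduces to ΔP = 32μLV/D². Solving for V: V = ΔP·D²/(32μL) = 116.2·(0.06309)²/(32·0.00181·208.6) = 0.03828 m/s.
Check: Re = ρVD/μ = 1146·0.03828·0.06309/0.00181 = 1529 < 2300, so the laminar assumption holds.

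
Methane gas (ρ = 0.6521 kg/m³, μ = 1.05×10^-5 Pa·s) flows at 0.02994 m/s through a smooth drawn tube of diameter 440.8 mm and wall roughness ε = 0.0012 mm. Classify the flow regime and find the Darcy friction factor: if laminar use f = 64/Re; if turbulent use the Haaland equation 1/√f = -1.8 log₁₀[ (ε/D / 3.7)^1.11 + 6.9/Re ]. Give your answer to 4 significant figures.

Re = ρVD/μ = 0.6521·0.02994·0.4408/1.05e-05 = 819.6.
Re < 2300 → laminar, so f = 64/Re = 0.07808 (roughness is irrelevant in laminar flow).

f ≈ 0.07808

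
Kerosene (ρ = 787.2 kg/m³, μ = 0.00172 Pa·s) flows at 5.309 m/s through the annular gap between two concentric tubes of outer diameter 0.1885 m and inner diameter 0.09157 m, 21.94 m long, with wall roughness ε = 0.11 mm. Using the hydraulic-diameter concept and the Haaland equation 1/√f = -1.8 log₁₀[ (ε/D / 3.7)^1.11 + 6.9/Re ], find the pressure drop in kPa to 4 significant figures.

Hydraulic diameter D_h = 4A/P = D_o - D_i = 0.1885 - 0.09157 = 0.09693 m.
Re = ρVD_h/μ = 787.2·5.309·0.09693/0.00172 = 2.355e+05.
ε/D_h = 0.00011/0.09693 = 0.00113; Haaland gives 1/√f = -1.8 log₁₀[0.000126+2.93e-05] = 6.856, so f = 0.02127.
ΔP = f(L/D_h)(ρV²/2) = 0.02127·21.94/0.09693·1.109e+04 = 5.342e+04 Pa.
ΔP = 53.42 kPa.

ΔP ≈ 53.42 kPa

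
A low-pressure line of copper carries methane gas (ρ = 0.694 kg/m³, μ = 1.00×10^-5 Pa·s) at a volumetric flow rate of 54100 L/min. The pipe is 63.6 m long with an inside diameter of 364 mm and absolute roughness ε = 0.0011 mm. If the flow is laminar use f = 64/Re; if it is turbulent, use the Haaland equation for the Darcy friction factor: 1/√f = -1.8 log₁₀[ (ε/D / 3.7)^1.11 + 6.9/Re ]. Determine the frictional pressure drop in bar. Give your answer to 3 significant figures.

Q = 54100 L/min = 54100/60000 = 0.9017 m³/s.
Cross-sectional area A = πD²/4 = π(0.364)²/4 = 0.1041 m²; mean velocity V = Q/A = 0.9017/0.1041 = 8.665 m/s.
Reynolds number Re = ρVD/μ = 0.694 · 8.665 · 0.364 / 1e-05 = 2.189e+05.
Re > 4000 → turbulent. Relative roughness ε/D = 1.1e-06/0.364 = 3.02e-06. Haaland: 1/√f = -1.8 log₁₀[(3.02e-06/3.7)^1.11 + 6.9/2.189e+05] = -1.8 log₁₀[1.75e-07 + 3.15e-05] = 8.098, so f = 0.01525.
Darcy-Weisbach: ΔP = f(L/D)(ρV²/2) = 0.01525·(63.6/0.364)·(0.694·8.665²/2) = 0.01525·174.7·26.05 = 69.41 Pa.
ΔP = 69.41 Pa = 6.94×10^-4 bar.

ΔP ≈ 6.94×10^-4 bar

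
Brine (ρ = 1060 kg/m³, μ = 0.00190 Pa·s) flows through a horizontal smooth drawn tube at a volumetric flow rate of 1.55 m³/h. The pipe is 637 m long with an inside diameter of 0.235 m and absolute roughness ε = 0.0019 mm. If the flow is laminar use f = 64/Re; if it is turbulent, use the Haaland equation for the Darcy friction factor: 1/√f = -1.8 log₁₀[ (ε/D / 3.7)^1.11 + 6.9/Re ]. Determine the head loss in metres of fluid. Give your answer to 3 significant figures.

Q = 1.55 m³/h = 1.55/3600 = 0.0004306 m³/s.
Cross-sectional area A = πD²/4 = π(0.235)²/4 = 0.04337 m²; mean velocity V = Q/A = 0.0004306/0.04337 = 0.009927 m/s.
Reynolds number Re = ρVD/μ = 1060 · 0.009927 · 0.235 / 0.0019 = 1301.
Re < 2300 → laminar flow, so f = 64/Re = 64/1301 = 0.04918 (the turbulent correlation is not needed).
Darcy-Weisbach: ΔP = f(L/D)(ρV²/2) = 0.04918·(637/0.235)·(1060·0.009927²/2) = 0.04918·2711·0.05223 = 6.962 Pa.
Head loss h_f = ΔP/(ρg) = 6.962/(1060·9.81) = 6.69×10^-4 m.

h_f ≈ 6.69×10^-4 m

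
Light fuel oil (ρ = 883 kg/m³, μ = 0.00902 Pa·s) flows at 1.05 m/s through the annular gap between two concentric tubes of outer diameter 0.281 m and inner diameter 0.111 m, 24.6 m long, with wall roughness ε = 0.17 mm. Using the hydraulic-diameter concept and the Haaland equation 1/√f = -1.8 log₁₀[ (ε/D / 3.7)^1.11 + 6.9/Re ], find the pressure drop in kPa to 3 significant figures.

ΔP ≈ 2.00 kPa

Hydraulic diameter D_h = 4A/P = D_o - D_i = 0.281 - 0.111 = 0.17 m.
Re = ρVD_h/μ = 883·1.05·0.17/0.00902 = 1.747e+04.
ε/D_h = 0.00017/0.17 = 0.001; Haaland gives 1/√f = -1.8 log₁₀[0.000109+0.000395] = 5.935, so f = 0.02839.
ΔP = f(L/D_h)(ρV²/2) = 0.02839·24.6/0.17·486.8 = 2000 Pa.
ΔP = 2.00 kPa.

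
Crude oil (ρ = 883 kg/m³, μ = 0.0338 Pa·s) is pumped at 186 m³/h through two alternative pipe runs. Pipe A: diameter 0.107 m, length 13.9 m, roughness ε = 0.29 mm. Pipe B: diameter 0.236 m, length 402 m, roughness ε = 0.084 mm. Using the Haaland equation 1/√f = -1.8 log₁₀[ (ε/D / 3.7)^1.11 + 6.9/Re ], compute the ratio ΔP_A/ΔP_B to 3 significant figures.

ΔP_A/ΔP_B ≈ 1.68

Pipe A: V = Q/A = 0.05167/0.008992 = 5.746 m/s; Re = 1.606e+04; ε/D = 0.00271; Haaland → f = 0.03173; ΔP_A = f(L/D)(ρV²/2) = 6.008e+04 Pa.
Pipe B: V = Q/A = 0.05167/0.04374 = 1.181 m/s; Re = 7282; ε/D = 0.000356; Haaland → f = 0.03412; ΔP_B = f(L/D)(ρV²/2) = 3.579e+04 Pa.
ΔP_A/ΔP_B = 6.008e+04/3.579e+04 = 1.68.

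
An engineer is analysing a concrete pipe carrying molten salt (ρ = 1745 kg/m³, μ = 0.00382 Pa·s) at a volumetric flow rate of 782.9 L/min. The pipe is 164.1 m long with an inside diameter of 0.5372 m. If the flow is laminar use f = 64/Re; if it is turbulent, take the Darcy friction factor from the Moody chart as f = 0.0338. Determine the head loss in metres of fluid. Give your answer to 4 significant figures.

Q = 782.9 L/min = 782.9/60000 = 0.01305 m³/s.
Cross-sectional area A = πD²/4 = π(0.5372)²/4 = 0.2267 m²; mean velocity V = Q/A = 0.01305/0.2267 = 0.05757 m/s.
Reynolds number Re = ρVD/μ = 1745 · 0.05757 · 0.5372 / 0.00382 = 1.413e+04.
Re > 4000 → turbulent; use the Moody-chart value f = 0.0338.
Darcy-Weisbach: ΔP = f(L/D)(ρV²/2) = 0.0338·(164.1/0.5372)·(1745·0.05757²/2) = 0.0338·305.5·2.892 = 29.86 Pa.
Head loss h_f = ΔP/(ρg) = 29.86/(1745·9.81) = 0.001744 m.

h_f ≈ 0.001744 m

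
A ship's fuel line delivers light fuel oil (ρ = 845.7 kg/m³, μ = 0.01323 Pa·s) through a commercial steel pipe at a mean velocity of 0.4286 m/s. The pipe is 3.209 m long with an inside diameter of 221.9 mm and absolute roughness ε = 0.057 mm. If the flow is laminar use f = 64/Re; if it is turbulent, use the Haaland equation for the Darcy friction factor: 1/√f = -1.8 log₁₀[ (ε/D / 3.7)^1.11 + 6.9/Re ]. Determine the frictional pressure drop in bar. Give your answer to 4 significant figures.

ΔP ≈ 4.022×10^-4 bar

Reynolds number Re = ρVD/μ = 845.7 · 0.4286 · 0.2219 / 0.0132 = 6079.
Re > 4000 → turbulent. Relative roughness ε/D = 5.7e-05/0.2219 = 0.000257. Haaland: 1/√f = -1.8 log₁₀[(0.000257/3.7)^1.11 + 6.9/6079] = -1.8 log₁₀[2.42e-05 + 0.00113] = 5.285, so f = 0.03581.
Darcy-Weisbach: ΔP = f(L/D)(ρV²/2) = 0.03581·(3.209/0.2219)·(845.7·0.4286²/2) = 0.03581·14.46·77.68 = 40.22 Pa.
ΔP = 40.22 Pa = 4.022×10^-4 bar.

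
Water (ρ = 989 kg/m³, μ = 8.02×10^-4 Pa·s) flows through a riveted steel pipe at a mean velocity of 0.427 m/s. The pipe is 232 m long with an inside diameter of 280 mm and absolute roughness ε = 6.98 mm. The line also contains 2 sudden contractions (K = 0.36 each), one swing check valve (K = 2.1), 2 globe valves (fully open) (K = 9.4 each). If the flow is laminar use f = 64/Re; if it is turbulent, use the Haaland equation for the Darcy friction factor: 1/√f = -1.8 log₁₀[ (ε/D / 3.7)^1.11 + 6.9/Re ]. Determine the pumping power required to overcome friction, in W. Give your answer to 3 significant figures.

P ≈ 156 W

Reynolds number Re = ρVD/μ = 989 · 0.427 · 0.28 / 0.000802 = 1.474e+05.
Re > 4000 → turbulent. Relative roughness ε/D = 0.00698/0.28 = 0.0249. Haaland: 1/√f = -1.8 log₁₀[(0.0249/3.7)^1.11 + 6.9/1.474e+05] = -1.8 log₁₀[0.00389 + 4.68e-05] = 4.329, so f = 0.05335.
Total minor-loss coefficient ΣK = 2·0.36 + 1·2.1 + 2·9.4 = 21.6.
ΔP = [f·L/D + ΣK]·(ρV²/2) = [0.05335·232/0.28 + 21.6]·(989·0.427²/2) = [44.21 + 21.6]·90.16 = 5935 Pa.
Q = V·A = 0.427·0.06158 = 0.02629 m³/s.
Pumping power P = QΔP = 0.02629·5935 = 156.0 W = 156 W.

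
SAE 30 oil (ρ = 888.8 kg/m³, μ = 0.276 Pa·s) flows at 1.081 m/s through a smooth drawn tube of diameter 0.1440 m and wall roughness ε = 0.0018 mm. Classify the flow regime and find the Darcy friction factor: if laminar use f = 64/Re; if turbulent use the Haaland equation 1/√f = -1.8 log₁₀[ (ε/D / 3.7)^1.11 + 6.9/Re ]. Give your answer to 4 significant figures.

Re = ρVD/μ = 888.8·1.081·0.144/0.276 = 501.3.
Re < 2300 → laminar, so f = 64/Re = 0.1277 (roughness is irrelevant in laminar flow).

f ≈ 0.1277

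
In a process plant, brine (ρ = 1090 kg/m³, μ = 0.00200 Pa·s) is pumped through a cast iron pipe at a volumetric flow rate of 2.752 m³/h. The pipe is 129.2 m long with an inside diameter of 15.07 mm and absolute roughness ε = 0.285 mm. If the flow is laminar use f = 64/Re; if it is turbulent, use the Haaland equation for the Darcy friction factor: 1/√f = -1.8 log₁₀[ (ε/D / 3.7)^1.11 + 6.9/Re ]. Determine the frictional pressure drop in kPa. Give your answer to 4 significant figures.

ΔP ≈ 4189 kPa

Q = 2.752 m³/h = 2.752/3600 = 0.0007644 m³/s.
Cross-sectional area A = πD²/4 = π(0.01507)²/4 = 0.0001784 m²; mean velocity V = Q/A = 0.0007644/0.0001784 = 4.286 m/s.
Reynolds number Re = ρVD/μ = 1090 · 4.286 · 0.01507 / 0.002 = 3.52e+04.
Re > 4000 → turbulent. Relative roughness ε/D = 0.000285/0.01507 = 0.0189. Haaland: 1/√f = -1.8 log₁₀[(0.0189/3.7)^1.11 + 6.9/3.52e+04] = -1.8 log₁₀[0.00286 + 0.000196] = 4.527, so f = 0.04881.
Darcy-Weisbach: ΔP = f(L/D)(ρV²/2) = 0.04881·(129.2/0.01507)·(1090·4.286²/2) = 0.04881·8573·1.001e+04 = 4.189e+06 Pa.
ΔP = 4.189e+06 Pa = 4189 kPa.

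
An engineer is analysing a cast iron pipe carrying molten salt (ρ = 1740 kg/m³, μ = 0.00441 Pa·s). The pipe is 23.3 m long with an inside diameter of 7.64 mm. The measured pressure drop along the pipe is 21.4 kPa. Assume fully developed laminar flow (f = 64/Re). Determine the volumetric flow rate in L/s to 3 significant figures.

Q ≈ 0.0174 L/s

For laminar flow, f = 64/Re with Re = ρVD/μ, so Darcy-Weisbach reduces to ΔP = 32μLV/D². Solving for V: V = ΔP·D²/(32μL) = 2.14e+04·(0.00764)²/(32·0.00441·23.3) = 0.3799 m/s.
Check: Re = ρVD/μ = 1740·0.3799·0.00764/0.00441 = 1145 < 2300, so the laminar assumption holds.
Q = V·A = 0.3799·(π/4·0.00764²) = 1.742e-05 m³/s = 0.0174 L/s.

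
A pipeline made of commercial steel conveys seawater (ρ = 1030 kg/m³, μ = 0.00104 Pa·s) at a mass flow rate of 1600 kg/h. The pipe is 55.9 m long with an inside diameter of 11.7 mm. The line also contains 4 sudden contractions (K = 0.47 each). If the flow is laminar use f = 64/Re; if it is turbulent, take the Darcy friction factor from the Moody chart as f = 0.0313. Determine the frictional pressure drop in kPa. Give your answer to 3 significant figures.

ṁ = 1600 kg/h = 1600/3600 = 0.4444 kg/s.
A = πD²/4 = π(0.0117)²/4 = 0.0001075 m²; mean velocity V = ṁ/(ρA) = 0.4444/(1030 · 0.0001075) = 4.013 m/s.
Reynolds number Re = ρVD/μ = 1030 · 4.013 · 0.0117 / 0.00104 = 4.651e+04.
Re > 4000 → turbulent; use the Moody-chart value f = 0.0313.
Total minor-loss coefficient ΣK = 4·0.47 = 1.88.
ΔP = [f·L/D + ΣK]·(ρV²/2) = [0.0313·55.9/0.0117 + 1.88]·(1030·4.013²/2) = [149.5 + 1.88]·8296 = 1.256e+06 Pa.
ΔP = 1.256e+06 Pa = 1260 kPa.

ΔP ≈ 1260 kPa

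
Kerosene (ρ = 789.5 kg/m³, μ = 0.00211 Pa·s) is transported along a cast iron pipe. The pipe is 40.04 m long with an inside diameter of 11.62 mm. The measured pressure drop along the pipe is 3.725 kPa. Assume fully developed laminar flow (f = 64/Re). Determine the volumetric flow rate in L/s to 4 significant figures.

For laminar flow, f = 64/Re with Re = ρVD/μ, so Darcy-Weisbach reduces to ΔP = 32μLV/D². Solving for V: V = ΔP·D²/(32μL) = 3725·(0.01162)²/(32·0.00211·40.04) = 0.186 m/s.
Check: Re = ρVD/μ = 789.5·0.186·0.01162/0.00211 = 808.9 < 2300, so the laminar assumption holds.
Q = V·A = 0.186·(π/4·0.01162²) = 1.973e-05 m³/s = 0.01973 L/s.

Q ≈ 0.01973 L/s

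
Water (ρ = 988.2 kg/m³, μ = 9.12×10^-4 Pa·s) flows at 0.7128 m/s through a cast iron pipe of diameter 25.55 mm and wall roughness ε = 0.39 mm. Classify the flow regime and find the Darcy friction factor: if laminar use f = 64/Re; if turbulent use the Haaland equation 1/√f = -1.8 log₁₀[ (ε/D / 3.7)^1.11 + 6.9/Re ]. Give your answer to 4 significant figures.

Re = ρVD/μ = 988.2·0.7128·0.02555/0.000912 = 1.973e+04.
Re > 4000 → turbulent. ε/D = 0.00039/0.02555 = 0.0153; Haaland: 1/√f = -1.8 log₁₀[0.00226 + 0.00035] = 4.652, so f = 0.04622.

f ≈ 0.04622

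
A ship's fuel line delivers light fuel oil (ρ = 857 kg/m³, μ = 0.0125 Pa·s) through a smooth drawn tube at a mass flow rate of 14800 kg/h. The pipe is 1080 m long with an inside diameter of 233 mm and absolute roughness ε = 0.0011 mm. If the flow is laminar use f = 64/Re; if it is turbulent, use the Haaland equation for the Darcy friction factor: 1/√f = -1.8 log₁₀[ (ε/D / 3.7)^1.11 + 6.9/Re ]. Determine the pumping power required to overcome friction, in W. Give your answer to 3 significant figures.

ṁ = 14800 kg/h = 14800/3600 = 4.111 kg/s.
A = πD²/4 = π(0.233)²/4 = 0.04264 m²; mean velocity V = ṁ/(ρA) = 4.111/(857 · 0.04264) = 0.1125 m/s.
Reynolds number Re = ρVD/μ = 857 · 0.1125 · 0.233 / 0.0125 = 1797.
Re < 2300 → laminar flow, so f = 64/Re = 64/1797 = 0.03561 (the turbulent correlation is not needed).
Darcy-Weisbach: ΔP = f(L/D)(ρV²/2) = 0.03561·(1080/0.233)·(857·0.1125²/2) = 0.03561·4635·5.424 = 895.3 Pa.
Q = ṁ/ρ = 4.111/857 = 0.004797 m³/s.
Pumping power P = QΔP = 0.004797·895.3 = 4.295 W = 4.29 W.

P ≈ 4.29 W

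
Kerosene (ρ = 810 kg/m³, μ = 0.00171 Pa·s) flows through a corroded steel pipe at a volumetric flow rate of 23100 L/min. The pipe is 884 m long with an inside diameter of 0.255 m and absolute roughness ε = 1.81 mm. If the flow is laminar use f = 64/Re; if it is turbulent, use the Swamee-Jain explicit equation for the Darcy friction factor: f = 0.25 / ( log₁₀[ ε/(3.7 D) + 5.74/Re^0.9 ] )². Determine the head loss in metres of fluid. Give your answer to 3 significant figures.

Q = 23100 L/min = 23100/60000 = 0.385 m³/s.
Cross-sectional area A = πD²/4 = π(0.255)²/4 = 0.05107 m²; mean velocity V = Q/A = 0.385/0.05107 = 7.539 m/s.
Reynolds number Re = ρVD/μ = 810 · 7.539 · 0.255 / 0.00171 = 9.106e+05.
Re > 4000 → turbulent. Relative roughness ε/D = 0.00181/0.255 = 0.0071. Swamee-Jain: f = 0.25/(log₁₀[0.0071/3.7 + 5.74/9.106e+05^0.9])² = 0.25/(log₁₀[0.00192 + 2.49e-05])² = 0.25/(-2.711)² = 0.034.
Darcy-Weisbach: ΔP = f(L/D)(ρV²/2) = 0.034·(884/0.255)·(810·7.539²/2) = 0.034·3467·2.302e+04 = 2.713e+06 Pa.
Head loss h_f = ΔP/(ρg) = 2.713e+06/(810·9.81) = 341 m.

h_f ≈ 341 m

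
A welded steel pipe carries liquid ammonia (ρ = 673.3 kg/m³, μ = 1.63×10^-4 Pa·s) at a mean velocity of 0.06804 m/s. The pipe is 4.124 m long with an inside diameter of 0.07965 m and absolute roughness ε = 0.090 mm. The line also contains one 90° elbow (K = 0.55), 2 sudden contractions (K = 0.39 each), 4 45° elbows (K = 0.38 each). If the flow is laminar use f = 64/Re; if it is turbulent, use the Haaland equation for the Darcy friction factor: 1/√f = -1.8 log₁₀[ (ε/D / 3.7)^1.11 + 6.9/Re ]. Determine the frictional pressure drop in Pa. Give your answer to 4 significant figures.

Reynolds number Re = ρVD/μ = 673.3 · 0.06804 · 0.07965 / 0.000163 = 2.239e+04.
Re > 4000 → turbulent. Relative roughness ε/D = 9e-05/0.07965 = 0.00113. Haaland: 1/√f = -1.8 log₁₀[(0.00113/3.7)^1.11 + 6.9/2.239e+04] = -1.8 log₁₀[0.000125 + 0.000308] = 6.053, so f = 0.02729.
Total minor-loss coefficient ΣK = 1·0.55 + 2·0.39 + 4·0.38 = 2.85.
ΔP = [f·L/D + ΣK]·(ρV²/2) = [0.02729·4.124/0.07965 + 2.85]·(673.3·0.06804²/2) = [1.413 + 2.85]·1.559 = 6.644 Pa.

ΔP ≈ 6.644 Pa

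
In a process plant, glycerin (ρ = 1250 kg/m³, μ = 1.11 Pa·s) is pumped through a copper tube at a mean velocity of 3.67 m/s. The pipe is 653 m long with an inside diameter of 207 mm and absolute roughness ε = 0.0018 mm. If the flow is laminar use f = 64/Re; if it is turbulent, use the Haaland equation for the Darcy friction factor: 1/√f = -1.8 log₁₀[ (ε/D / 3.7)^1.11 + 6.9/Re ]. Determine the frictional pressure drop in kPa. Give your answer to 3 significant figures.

Reynolds number Re = ρVD/μ = 1250 · 3.67 · 0.207 / 1.11 = 855.5.
Re < 2300 → laminar flow, so f = 64/Re = 64/855.5 = 0.07481 (the turbulent correlation is not needed).
Darcy-Weisbach: ΔP = f(L/D)(ρV²/2) = 0.07481·(653/0.207)·(1250·3.67²/2) = 0.07481·3155·8418 = 1.987e+06 Pa.
ΔP = 1.987e+06 Pa = 1990 kPa.

ΔP ≈ 1990 kPa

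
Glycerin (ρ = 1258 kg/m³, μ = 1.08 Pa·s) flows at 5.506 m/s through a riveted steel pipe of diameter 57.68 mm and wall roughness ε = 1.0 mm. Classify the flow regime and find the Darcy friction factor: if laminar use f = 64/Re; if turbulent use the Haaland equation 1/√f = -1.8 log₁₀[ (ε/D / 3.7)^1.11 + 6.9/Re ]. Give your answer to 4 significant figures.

Re = ρVD/μ = 1258·5.506·0.05768/1.08 = 369.9.
Re < 2300 → laminar, so f = 64/Re = 0.173 (roughness is irrelevant in laminar flow).

f ≈ 0.1730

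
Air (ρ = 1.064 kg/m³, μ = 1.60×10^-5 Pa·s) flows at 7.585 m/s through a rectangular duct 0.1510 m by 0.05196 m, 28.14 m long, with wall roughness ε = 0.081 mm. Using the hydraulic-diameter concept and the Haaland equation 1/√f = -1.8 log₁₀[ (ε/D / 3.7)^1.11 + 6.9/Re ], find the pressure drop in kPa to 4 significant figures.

Hydraulic diameter D_h = 4A/P = 4·(0.151·0.05196)/(2·(0.151+0.05196)) = 0.03138/0.4059 = 0.07732 m.
Re = ρVD_h/μ = 1.064·7.585·0.07732/1.6e-05 = 3.9e+04.
ε/D_h = 8.1e-05/0.07732 = 0.00105; Haaland gives 1/√f = -1.8 log₁₀[0.000115+0.000177] = 6.362, so f = 0.02471.
ΔP = f(L/D_h)(ρV²/2) = 0.02471·28.14/0.07732·30.61 = 275.3 Pa.
ΔP = 0.2753 kPa.

ΔP ≈ 0.2753 kPa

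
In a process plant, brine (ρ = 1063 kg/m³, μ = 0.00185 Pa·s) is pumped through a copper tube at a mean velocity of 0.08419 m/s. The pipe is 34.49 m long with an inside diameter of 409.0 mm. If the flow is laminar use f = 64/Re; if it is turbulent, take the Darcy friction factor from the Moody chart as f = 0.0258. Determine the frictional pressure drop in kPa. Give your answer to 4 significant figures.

ΔP ≈ 0.008196 kPa

Reynolds number Re = ρVD/μ = 1063 · 0.08419 · 0.409 / 0.00185 = 1.979e+04.
Re > 4000 → turbulent; use the Moody-chart value f = 0.0258.
Darcy-Weisbach: ΔP = f(L/D)(ρV²/2) = 0.0258·(34.49/0.409)·(1063·0.08419²/2) = 0.0258·84.33·3.767 = 8.196 Pa.
ΔP = 8.196 Pa = 0.008196 kPa.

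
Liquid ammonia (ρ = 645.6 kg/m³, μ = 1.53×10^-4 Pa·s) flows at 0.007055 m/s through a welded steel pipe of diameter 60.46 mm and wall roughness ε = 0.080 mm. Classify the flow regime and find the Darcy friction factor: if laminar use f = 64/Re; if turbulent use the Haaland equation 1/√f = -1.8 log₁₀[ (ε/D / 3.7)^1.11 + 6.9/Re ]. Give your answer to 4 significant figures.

f ≈ 0.03556

Re = ρVD/μ = 645.6·0.007055·0.06046/0.000153 = 1800.
Re < 2300 → laminar, so f = 64/Re = 0.03556 (roughness is irrelevant in laminar flow).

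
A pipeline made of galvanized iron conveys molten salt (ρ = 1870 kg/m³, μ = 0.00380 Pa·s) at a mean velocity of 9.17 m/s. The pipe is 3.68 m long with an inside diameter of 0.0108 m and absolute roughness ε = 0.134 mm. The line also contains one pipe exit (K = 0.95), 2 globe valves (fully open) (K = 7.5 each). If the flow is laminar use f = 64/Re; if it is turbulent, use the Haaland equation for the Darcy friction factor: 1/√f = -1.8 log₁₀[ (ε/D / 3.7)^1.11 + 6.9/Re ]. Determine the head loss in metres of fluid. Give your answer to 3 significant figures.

Reynolds number Re = ρVD/μ = 1870 · 9.17 · 0.0108 / 0.0038 = 4.874e+04.
Re > 4000 → turbulent. Relative roughness ε/D = 0.000134/0.0108 = 0.0124. Haaland: 1/√f = -1.8 log₁₀[(0.0124/3.7)^1.11 + 6.9/4.874e+04] = -1.8 log₁₀[0.00179 + 0.000142] = 4.885, so f = 0.04191.
Total minor-loss coefficient ΣK = 1·0.95 + 2·7.5 = 15.9.
ΔP = [f·L/D + ΣK]·(ρV²/2) = [0.04191·3.68/0.0108 + 15.9]·(1870·9.17²/2) = [14.28 + 15.9]·7.862e+04 = 2.377e+06 Pa.
Head loss h_f = ΔP/(ρg) = 2.377e+06/(1870·9.81) = 130 m.

h_f ≈ 130 m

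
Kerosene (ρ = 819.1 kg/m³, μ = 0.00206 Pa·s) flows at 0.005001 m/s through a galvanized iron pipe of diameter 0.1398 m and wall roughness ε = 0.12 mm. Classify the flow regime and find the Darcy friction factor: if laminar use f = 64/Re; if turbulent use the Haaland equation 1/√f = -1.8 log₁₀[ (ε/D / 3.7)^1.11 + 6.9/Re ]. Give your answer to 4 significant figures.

Re = ρVD/μ = 819.1·0.005001·0.1398/0.00206 = 278.
Re < 2300 → laminar, so f = 64/Re = 0.2302 (roughness is irrelevant in laminar flow).

f ≈ 0.2302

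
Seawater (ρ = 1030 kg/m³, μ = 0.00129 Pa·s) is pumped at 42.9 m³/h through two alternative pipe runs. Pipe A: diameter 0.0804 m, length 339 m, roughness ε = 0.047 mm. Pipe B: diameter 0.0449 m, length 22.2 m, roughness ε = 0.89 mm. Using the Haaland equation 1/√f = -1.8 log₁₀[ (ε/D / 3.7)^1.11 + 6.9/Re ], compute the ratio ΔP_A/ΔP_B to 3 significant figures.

Pipe A: V = Q/A = 0.01192/0.005077 = 2.347 m/s; Re = 1.507e+05; ε/D = 0.000585; Haaland → f = 0.01954; ΔP_A = f(L/D)(ρV²/2) = 2.338e+05 Pa.
Pipe B: V = Q/A = 0.01192/0.001583 = 7.526 m/s; Re = 2.698e+05; ε/D = 0.0198; Haaland → f = 0.04871; ΔP_B = f(L/D)(ρV²/2) = 7.025e+05 Pa.
ΔP_A/ΔP_B = 2.338e+05/7.025e+05 = 0.333.

ΔP_A/ΔP_B ≈ 0.333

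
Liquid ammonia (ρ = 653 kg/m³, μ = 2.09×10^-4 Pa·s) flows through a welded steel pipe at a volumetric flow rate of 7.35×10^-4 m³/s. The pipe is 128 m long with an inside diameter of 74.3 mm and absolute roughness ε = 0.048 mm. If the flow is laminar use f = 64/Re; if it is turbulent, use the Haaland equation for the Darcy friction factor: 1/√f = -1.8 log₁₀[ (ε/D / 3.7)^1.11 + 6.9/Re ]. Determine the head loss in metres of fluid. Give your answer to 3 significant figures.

h_f ≈ 0.0596 m

Cross-sectional area A = πD²/4 = π(0.0743)²/4 = 0.004336 m²; mean velocity V = Q/A = 0.000735/0.004336 = 0.1695 m/s.
Reynolds number Re = ρVD/μ = 653 · 0.1695 · 0.0743 / 0.000209 = 3.935e+04.
Re > 4000 → turbulent. Relative roughness ε/D = 4.8e-05/0.0743 = 0.000646. Haaland: 1/√f = -1.8 log₁₀[(0.000646/3.7)^1.11 + 6.9/3.935e+04] = -1.8 log₁₀[6.74e-05 + 0.000175] = 6.507, so f = 0.02362.
Darcy-Weisbach: ΔP = f(L/D)(ρV²/2) = 0.02362·(128/0.0743)·(653·0.1695²/2) = 0.02362·1723·9.383 = 381.8 Pa.
Head loss h_f = ΔP/(ρg) = 381.8/(653·9.81) = 0.0596 m.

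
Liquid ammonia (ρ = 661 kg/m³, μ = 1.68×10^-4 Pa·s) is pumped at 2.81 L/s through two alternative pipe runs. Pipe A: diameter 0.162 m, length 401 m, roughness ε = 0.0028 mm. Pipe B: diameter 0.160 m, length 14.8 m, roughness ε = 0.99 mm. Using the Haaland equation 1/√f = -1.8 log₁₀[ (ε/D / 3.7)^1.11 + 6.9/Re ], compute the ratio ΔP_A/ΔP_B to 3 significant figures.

Pipe A: V = Q/A = 0.00281/0.02061 = 0.1363 m/s; Re = 8.689e+04; ε/D = 1.73e-05; Haaland → f = 0.01842; ΔP_A = f(L/D)(ρV²/2) = 280 Pa.
Pipe B: V = Q/A = 0.00281/0.02011 = 0.1398 m/s; Re = 8.798e+04; ε/D = 0.00619; Haaland → f = 0.03334; ΔP_B = f(L/D)(ρV²/2) = 19.91 Pa.
ΔP_A/ΔP_B = 280/19.91 = 14.1.

ΔP_A/ΔP_B ≈ 14.1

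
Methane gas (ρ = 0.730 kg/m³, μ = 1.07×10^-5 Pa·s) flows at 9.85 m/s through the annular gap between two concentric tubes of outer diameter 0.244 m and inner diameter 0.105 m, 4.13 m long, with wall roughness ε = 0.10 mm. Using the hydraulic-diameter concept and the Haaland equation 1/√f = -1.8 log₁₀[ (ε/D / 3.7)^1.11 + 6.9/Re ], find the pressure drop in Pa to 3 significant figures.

Hydraulic diameter D_h = 4A/P = D_o - D_i = 0.244 - 0.105 = 0.139 m.
Re = ρVD_h/μ = 0.73·9.85·0.139/1.07e-05 = 9.341e+04.
ε/D_h = 0.0001/0.139 = 0.000719; Haaland gives 1/√f = -1.8 log₁₀[7.6e-05+7.39e-05] = 6.884, so f = 0.0211.
ΔP = f(L/D_h)(ρV²/2) = 0.0211·4.13/0.139·35.41 = 22.2 Pa.

ΔP ≈ 22.2 Pa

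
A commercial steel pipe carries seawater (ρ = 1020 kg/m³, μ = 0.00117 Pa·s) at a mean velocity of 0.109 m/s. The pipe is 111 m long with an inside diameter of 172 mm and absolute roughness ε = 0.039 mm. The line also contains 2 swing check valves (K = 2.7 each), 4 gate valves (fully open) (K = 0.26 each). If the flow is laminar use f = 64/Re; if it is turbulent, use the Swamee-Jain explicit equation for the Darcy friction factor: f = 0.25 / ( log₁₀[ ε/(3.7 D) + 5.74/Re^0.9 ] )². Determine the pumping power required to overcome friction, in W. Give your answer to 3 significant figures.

P ≈ 0.373 W

Reynolds number Re = ρVD/μ = 1020 · 0.109 · 0.172 / 0.00117 = 1.634e+04.
Re > 4000 → turbulent. Relative roughness ε/D = 3.9e-05/0.172 = 0.000227. Swamee-Jain: f = 0.25/(log₁₀[0.000227/3.7 + 5.74/1.634e+04^0.9])² = 0.25/(log₁₀[6.13e-05 + 0.000927])² = 0.25/(-3.005)² = 0.02768.
Total minor-loss coefficient ΣK = 2·2.7 + 4·0.26 = 6.44.
ΔP = [f·L/D + ΣK]·(ρV²/2) = [0.02768·111/0.172 + 6.44]·(1020·0.109²/2) = [17.86 + 6.44]·6.059 = 147.3 Pa.
Q = V·A = 0.109·0.02324 = 0.002533 m³/s.
Pumping power P = QΔP = 0.002533·147.3 = 0.3730 W = 0.373 W.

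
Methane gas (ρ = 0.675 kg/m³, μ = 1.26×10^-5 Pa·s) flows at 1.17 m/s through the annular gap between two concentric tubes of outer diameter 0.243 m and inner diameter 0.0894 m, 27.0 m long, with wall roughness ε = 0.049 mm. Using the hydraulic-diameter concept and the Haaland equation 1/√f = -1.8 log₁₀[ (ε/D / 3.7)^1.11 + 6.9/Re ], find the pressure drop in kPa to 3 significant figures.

ΔP ≈ 0.00256 kPa

Hydraulic diameter D_h = 4A/P = D_o - D_i = 0.243 - 0.0894 = 0.1536 m.
Re = ρVD_h/μ = 0.675·1.17·0.1536/1.26e-05 = 9627.
ε/D_h = 4.9e-05/0.1536 = 0.000319; Haaland gives 1/√f = -1.8 log₁₀[3.08e-05+0.000717] = 5.627, so f = 0.03158.
ΔP = f(L/D_h)(ρV²/2) = 0.03158·27/0.1536·0.462 = 2.564 Pa.
ΔP = 0.00256 kPa.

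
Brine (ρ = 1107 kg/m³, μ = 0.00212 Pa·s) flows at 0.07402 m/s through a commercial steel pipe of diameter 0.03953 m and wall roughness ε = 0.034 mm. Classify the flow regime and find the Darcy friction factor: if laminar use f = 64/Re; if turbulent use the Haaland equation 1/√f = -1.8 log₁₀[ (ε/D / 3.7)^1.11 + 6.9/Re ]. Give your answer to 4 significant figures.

Re = ρVD/μ = 1107·0.07402·0.03953/0.00212 = 1528.
Re < 2300 → laminar, so f = 64/Re = 0.04189 (roughness is irrelevant in laminar flow).

f ≈ 0.04189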